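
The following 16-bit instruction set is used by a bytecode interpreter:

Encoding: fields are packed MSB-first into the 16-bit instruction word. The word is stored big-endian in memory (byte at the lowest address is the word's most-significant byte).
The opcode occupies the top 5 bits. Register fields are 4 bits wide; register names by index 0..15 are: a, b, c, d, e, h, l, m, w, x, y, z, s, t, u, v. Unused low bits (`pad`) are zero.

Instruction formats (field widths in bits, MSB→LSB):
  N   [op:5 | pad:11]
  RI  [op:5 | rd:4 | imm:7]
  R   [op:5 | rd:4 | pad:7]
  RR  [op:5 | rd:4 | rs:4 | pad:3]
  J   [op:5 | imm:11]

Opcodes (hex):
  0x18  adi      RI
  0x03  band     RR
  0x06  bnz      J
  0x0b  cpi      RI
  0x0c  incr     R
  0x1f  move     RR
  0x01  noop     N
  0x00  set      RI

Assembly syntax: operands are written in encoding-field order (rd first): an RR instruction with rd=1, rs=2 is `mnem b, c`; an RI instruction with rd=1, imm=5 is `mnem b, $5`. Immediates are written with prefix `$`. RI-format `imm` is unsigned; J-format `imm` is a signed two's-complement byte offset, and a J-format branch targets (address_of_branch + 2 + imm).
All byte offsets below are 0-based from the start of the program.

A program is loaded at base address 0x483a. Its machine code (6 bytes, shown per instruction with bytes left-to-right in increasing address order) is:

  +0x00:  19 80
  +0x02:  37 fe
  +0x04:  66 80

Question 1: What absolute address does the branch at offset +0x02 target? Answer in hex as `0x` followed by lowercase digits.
0x483c

off 0x02: read 37 fe as big → 0x37fe
  top 5b → 0x6 → bnz [J]
  imm@[10:0]=0x7fe (s11→-2) ⇒ $-2
  target = base 0x483a + off 0x02 + 2 + imm -2 = 0x483c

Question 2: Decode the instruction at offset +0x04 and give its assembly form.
incr t

[04] 66 80 → 0x6680
  op=0x6680>>11=0xc ⇒ incr (R)
  rd: (w>>7)&0xf=0xd → t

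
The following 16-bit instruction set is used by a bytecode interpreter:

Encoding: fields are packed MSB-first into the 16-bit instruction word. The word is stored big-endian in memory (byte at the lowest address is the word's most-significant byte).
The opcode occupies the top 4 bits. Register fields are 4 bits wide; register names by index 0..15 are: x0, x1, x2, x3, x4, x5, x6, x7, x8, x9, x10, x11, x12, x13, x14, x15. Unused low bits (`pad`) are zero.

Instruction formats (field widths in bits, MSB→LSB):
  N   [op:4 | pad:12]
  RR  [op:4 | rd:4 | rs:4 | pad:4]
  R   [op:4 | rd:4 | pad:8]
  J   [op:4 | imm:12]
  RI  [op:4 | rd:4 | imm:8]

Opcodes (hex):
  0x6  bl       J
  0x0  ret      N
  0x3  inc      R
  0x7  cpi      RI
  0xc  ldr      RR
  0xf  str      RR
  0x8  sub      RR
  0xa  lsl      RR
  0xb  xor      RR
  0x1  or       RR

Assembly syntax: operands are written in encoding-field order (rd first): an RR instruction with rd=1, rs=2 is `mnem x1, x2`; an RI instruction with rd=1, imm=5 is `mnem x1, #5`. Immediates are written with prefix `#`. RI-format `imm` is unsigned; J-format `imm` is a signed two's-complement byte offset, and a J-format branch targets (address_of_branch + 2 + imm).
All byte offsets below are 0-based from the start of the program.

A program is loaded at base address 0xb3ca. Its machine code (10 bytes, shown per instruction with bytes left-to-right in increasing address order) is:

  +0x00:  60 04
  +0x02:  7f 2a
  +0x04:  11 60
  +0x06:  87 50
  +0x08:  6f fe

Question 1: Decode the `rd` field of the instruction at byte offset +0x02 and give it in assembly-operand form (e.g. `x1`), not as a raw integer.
+0x02: 7f 2a ⇒ word 0x7f2a (big)
  opcode bits[15:12]=0x7: cpi/RI
  [11:8] rd=15 = x15
  [7:0] imm=42 = #42

x15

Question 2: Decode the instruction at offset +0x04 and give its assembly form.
or x1, x6

@+04  big-endian(11 60) = 0x1160
  opcode bits[15:12]=0x1: or/RR
  rd@[11:8]=0x1 ⇒ x1
  rs@[7:4]=0x6 ⇒ x6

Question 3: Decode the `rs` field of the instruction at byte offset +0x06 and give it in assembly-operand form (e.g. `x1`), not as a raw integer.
x5

@+06  big-endian(87 50) = 0x8750
  op=0x8750>>12=0x8 ⇒ sub (RR)
  rd: (w>>8)&0xf=0x7 → x7
  rs: (w>>4)&0xf=0x5 → x5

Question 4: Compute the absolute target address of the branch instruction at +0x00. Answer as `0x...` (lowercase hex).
[00] 60 04 → 0x6004
  top 4b → 0x6 → bl [J]
  imm: (w>>0)&0xfff=0x4 → #4
  target = base 0xb3ca + off 0x00 + 2 + imm 4 = 0xb3d0

0xb3d0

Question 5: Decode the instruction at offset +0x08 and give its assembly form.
+0x08: 6f fe ⇒ word 0x6ffe (big)
  top 4b → 0x6 → bl [J]
  imm@[11:0]=0xffe (s12→-2) ⇒ #-2

bl #-2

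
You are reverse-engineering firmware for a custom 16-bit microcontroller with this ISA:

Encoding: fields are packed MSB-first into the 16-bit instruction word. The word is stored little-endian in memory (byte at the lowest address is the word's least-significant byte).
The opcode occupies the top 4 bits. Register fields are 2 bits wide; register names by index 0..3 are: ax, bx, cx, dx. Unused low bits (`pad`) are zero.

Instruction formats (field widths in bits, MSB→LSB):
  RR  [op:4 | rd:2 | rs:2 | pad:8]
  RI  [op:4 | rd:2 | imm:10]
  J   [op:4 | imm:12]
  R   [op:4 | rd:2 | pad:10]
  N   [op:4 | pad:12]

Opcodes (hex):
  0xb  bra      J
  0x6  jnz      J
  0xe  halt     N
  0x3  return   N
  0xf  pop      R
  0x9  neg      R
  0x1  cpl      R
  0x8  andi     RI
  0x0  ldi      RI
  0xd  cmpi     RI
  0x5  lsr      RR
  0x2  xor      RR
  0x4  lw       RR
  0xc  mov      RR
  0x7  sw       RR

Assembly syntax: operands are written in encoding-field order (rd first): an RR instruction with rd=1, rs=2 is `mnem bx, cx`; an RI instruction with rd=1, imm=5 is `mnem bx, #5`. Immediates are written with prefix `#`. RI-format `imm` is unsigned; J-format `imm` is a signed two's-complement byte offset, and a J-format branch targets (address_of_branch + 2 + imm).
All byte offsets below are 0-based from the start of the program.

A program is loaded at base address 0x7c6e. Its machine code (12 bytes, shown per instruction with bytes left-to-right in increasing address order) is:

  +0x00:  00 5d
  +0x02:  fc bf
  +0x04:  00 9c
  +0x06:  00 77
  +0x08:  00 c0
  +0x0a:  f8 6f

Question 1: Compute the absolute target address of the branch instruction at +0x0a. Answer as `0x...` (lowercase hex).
@+0a  little-endian(f8 6f) = 0x6ff8
  op=0x6ff8>>12=0x6 ⇒ jnz (J)
  imm: (w>>0)&0xfff=0xff8 (s12→-8) → #-8
  target = base 0x7c6e + off 0x0a + 2 + imm -8 = 0x7c72

0x7c72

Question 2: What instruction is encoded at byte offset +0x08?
off 0x08: read 00 c0 as little → 0xc000
  opcode bits[15:12]=0xc: mov/RR
  rd: (w>>10)&0x3=0x0 → ax
  rs: (w>>8)&0x3=0x0 → ax

mov ax, ax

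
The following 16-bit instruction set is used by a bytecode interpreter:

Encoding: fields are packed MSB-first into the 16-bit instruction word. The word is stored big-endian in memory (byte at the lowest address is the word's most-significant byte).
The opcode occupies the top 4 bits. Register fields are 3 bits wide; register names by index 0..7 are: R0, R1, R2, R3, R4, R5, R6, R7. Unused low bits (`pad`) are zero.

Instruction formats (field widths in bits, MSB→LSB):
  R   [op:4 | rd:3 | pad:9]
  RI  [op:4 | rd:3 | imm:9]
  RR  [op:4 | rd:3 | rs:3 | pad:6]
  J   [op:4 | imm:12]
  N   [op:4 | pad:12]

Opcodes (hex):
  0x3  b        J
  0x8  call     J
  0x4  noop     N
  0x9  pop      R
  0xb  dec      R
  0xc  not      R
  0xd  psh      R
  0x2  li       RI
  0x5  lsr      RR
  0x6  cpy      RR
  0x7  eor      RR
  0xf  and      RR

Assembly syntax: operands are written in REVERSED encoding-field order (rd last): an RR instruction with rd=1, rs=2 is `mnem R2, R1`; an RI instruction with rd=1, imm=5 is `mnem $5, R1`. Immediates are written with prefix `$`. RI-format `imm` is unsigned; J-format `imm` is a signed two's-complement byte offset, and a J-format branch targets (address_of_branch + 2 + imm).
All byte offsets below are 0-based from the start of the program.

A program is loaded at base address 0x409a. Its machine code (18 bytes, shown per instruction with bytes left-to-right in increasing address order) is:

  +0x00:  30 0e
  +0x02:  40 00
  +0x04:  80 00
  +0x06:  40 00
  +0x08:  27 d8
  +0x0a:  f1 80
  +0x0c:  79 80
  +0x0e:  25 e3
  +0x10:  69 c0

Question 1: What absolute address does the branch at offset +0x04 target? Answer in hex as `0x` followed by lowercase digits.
0x40a0

+0x04: 80 00 ⇒ word 0x8000 (big)
  opcode bits[15:12]=0x8: call/J
  [11:0] imm=0 = $0
  target = base 0x409a + off 0x04 + 2 + imm 0 = 0x40a0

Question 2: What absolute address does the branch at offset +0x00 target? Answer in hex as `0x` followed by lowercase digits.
[00] 30 0e → 0x300e
  op=0x300e>>12=0x3 ⇒ b (J)
  imm: (w>>0)&0xfff=0xe → $14
  target = base 0x409a + off 0x00 + 2 + imm 14 = 0x40aa

0x40aa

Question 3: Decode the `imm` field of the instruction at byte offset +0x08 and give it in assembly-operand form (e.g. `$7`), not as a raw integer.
[08] 27 d8 → 0x27d8
  top 4b → 0x2 → li [RI]
  rd: (w>>9)&0x7=0x3 → R3
  imm: (w>>0)&0x1ff=0x1d8 → $472

$472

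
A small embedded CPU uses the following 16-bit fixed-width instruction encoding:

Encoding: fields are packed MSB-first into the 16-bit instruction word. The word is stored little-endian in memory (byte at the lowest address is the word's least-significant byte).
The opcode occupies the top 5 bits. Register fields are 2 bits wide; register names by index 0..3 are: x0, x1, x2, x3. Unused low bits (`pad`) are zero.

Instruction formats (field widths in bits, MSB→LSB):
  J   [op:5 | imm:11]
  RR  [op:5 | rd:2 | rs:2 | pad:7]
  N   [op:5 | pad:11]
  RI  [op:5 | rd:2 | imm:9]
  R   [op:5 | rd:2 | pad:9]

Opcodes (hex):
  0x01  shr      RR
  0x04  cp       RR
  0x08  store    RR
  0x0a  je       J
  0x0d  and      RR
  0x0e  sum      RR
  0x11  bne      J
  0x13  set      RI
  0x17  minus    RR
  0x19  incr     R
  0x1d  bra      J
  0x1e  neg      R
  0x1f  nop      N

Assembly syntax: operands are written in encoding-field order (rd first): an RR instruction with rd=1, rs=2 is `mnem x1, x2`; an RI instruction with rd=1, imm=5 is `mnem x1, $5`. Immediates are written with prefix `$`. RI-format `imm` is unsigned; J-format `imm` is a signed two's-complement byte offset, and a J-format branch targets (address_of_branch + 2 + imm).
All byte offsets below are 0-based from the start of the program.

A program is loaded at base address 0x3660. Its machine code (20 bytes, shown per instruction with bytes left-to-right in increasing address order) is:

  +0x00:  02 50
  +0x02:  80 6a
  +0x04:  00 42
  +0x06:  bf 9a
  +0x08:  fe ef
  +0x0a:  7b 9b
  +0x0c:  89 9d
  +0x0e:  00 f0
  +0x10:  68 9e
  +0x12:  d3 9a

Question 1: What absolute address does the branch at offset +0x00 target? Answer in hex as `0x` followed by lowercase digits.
0x3664

+0x00: 02 50 ⇒ word 0x5002 (little)
  op=0x5002>>11=0xa ⇒ je (J)
  imm: (w>>0)&0x7ff=0x2 → $2
  target = base 0x3660 + off 0x00 + 2 + imm 2 = 0x3664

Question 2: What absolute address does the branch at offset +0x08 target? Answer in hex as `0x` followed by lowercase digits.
0x3668

@+08  little-endian(fe ef) = 0xeffe
  top 5b → 0x1d → bra [J]
  imm@[10:0]=0x7fe (s11→-2) ⇒ $-2
  target = base 0x3660 + off 0x08 + 2 + imm -2 = 0x3668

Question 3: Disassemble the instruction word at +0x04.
@+04  little-endian(00 42) = 0x4200
  opcode bits[15:11]=0x8: store/RR
  [10:9] rd=1 = x1
  [8:7] rs=0 = x0

store x1, x0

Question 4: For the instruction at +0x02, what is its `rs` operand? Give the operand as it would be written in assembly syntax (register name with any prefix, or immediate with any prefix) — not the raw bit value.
x1

+0x02: 80 6a ⇒ word 0x6a80 (little)
  opcode bits[15:11]=0xd: and/RR
  rd: (w>>9)&0x3=0x1 → x1
  rs: (w>>7)&0x3=0x1 → x1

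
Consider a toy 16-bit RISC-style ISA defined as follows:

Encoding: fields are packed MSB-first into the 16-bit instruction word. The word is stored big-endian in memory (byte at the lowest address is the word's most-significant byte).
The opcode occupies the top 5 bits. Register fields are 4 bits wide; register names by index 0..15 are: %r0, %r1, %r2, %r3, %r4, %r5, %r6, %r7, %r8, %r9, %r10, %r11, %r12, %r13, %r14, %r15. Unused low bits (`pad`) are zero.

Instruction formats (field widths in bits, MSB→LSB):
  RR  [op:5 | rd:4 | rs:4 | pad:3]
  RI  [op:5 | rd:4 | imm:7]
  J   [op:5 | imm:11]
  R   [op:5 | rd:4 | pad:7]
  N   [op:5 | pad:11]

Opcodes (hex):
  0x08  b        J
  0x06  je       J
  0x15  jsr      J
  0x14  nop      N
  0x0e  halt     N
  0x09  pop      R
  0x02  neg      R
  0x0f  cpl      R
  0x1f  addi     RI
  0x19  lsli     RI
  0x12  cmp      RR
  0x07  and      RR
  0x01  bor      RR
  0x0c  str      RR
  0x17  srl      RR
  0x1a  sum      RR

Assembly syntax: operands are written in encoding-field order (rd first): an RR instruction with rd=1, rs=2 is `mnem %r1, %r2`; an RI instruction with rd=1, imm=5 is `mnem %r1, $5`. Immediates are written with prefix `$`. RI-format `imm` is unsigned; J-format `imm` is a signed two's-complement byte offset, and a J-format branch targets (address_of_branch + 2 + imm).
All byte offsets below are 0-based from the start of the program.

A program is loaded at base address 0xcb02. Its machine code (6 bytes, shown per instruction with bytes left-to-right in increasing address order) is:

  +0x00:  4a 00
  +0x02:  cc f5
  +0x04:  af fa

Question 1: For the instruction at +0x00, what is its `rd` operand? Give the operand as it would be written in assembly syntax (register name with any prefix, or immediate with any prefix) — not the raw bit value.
[00] 4a 00 → 0x4a00
  op=0x4a00>>11=0x9 ⇒ pop (R)
  rd: (w>>7)&0xf=0x4 → %r4

%r4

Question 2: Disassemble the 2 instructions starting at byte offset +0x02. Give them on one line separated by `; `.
+0x02: cc f5 ⇒ word 0xccf5 (big)
  op=0xccf5>>11=0x19 ⇒ lsli (RI)
  rd: (w>>7)&0xf=0x9 → %r9
  imm: (w>>0)&0x7f=0x75 → $117
+0x04: af fa ⇒ word 0xaffa (big)
  op=0xaffa>>11=0x15 ⇒ jsr (J)
  imm: (w>>0)&0x7ff=0x7fa (s11→-6) → $-6

lsli %r9, $117; jsr $-6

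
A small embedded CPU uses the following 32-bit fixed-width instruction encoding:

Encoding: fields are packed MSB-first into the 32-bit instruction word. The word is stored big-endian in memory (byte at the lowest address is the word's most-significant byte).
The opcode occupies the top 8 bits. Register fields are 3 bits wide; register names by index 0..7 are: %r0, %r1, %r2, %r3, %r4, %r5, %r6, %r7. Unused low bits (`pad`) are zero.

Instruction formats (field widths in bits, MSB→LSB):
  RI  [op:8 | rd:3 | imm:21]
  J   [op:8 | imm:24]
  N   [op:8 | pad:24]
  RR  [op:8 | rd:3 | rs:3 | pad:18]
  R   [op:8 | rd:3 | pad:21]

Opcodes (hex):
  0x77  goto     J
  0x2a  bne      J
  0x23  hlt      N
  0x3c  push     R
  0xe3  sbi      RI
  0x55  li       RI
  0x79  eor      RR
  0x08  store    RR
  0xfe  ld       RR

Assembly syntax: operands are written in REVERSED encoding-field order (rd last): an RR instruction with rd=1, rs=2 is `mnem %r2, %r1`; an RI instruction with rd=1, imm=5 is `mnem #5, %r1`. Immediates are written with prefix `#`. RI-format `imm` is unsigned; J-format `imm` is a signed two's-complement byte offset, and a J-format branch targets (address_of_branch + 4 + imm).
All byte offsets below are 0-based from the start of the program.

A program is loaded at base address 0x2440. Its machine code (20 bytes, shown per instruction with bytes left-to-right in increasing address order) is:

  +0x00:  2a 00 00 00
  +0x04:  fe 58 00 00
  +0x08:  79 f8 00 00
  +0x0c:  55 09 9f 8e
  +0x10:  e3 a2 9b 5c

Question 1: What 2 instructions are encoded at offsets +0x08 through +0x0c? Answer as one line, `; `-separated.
[08] 79 f8 00 00 → 0x79f80000
  top 8b → 0x79 → eor [RR]
  rd: (w>>21)&0x7=0x7 → %r7
  rs: (w>>18)&0x7=0x6 → %r6
[0c] 55 09 9f 8e → 0x55099f8e
  top 8b → 0x55 → li [RI]
  rd: (w>>21)&0x7=0x0 → %r0
  imm: (w>>0)&0x1fffff=0x99f8e → #630670

eor %r6, %r7; li #630670, %r0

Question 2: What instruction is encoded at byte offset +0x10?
sbi #170844, %r5

off 0x10: read e3 a2 9b 5c as big → 0xe3a29b5c
  op=0xe3a29b5c>>24=0xe3 ⇒ sbi (RI)
  rd@[23:21]=0x5 ⇒ %r5
  imm@[20:0]=0x29b5c ⇒ #170844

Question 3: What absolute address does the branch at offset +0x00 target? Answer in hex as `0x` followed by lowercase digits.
off 0x00: read 2a 00 00 00 as big → 0x2a000000
  opcode bits[31:24]=0x2a: bne/J
  imm@[23:0]=0x0 ⇒ #0
  target = base 0x2440 + off 0x00 + 4 + imm 0 = 0x2444

0x2444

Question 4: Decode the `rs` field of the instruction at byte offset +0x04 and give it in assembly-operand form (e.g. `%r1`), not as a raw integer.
%r6

off 0x04: read fe 58 00 00 as big → 0xfe580000
  top 8b → 0xfe → ld [RR]
  rd: (w>>21)&0x7=0x2 → %r2
  rs: (w>>18)&0x7=0x6 → %r6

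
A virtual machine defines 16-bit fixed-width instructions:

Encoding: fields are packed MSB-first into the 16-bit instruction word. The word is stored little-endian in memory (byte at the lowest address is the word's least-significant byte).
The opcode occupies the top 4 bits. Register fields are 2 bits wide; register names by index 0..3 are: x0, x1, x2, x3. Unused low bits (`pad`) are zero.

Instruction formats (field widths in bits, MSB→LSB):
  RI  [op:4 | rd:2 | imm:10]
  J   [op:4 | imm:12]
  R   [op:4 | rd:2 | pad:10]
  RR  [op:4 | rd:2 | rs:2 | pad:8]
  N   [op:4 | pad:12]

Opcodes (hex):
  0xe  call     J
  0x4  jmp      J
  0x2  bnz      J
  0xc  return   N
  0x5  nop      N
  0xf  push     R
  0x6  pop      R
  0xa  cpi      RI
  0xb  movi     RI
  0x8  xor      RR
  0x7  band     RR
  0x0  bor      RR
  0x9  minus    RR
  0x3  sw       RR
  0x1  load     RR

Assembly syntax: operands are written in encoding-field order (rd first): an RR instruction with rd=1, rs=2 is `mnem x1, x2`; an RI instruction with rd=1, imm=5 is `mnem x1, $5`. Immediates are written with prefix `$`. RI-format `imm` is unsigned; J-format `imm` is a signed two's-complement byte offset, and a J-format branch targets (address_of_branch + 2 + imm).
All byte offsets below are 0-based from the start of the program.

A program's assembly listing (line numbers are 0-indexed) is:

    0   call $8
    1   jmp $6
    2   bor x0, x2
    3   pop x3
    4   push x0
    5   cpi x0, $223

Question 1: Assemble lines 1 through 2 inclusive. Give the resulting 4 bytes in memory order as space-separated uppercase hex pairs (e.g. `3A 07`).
06 40 00 02

line 1 (jmp): pack op=0x4:4|imm=6:12 = 0x4006; little→ 06 40
line 2 (bor): pack op=0x0:4|rd=0:2|rs=2:2|pad=0:8 = 0x0200; little→ 00 02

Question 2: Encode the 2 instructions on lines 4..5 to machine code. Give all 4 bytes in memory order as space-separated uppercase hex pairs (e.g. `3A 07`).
4. push fields op=0xf:4|rd=0:2|pad=0:10 → word f000h → 00 f0
5. cpi fields op=0xa:4|rd=0:2|imm=223:10 → word a0dfh → df a0

00 F0 DF A0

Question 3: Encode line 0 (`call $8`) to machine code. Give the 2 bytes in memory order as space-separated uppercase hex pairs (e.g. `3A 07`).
08 E0

line 0 (call): pack op=0xe:4|imm=8:12 = 0xe008; little→ 08 e0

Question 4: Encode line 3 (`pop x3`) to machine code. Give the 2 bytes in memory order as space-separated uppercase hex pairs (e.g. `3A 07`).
00 6C

L3: pop op=0x6:4|rd=3:2|pad=0:10 ⇒ 0x6c00 ⇒ little 00 6c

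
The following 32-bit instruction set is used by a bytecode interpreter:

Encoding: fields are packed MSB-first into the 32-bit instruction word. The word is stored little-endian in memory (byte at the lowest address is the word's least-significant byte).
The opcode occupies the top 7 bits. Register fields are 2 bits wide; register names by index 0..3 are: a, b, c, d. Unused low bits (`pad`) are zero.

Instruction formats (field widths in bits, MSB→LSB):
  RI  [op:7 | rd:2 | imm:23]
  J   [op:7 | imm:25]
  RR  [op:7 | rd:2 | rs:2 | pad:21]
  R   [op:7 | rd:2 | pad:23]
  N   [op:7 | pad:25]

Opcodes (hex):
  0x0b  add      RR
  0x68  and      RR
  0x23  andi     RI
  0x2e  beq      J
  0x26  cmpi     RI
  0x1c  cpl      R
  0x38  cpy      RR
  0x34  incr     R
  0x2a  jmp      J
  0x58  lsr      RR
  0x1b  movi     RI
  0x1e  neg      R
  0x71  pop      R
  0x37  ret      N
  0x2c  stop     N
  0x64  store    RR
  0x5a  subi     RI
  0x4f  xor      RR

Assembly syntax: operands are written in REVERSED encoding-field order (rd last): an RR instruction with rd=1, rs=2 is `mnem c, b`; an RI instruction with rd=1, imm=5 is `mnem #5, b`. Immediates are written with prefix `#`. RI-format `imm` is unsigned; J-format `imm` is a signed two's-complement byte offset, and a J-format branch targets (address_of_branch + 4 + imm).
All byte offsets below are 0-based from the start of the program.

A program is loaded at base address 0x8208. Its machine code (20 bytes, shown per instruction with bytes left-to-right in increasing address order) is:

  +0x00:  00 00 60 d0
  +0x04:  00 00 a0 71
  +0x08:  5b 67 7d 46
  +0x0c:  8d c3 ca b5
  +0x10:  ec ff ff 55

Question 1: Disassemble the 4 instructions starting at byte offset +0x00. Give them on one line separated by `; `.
[00] 00 00 60 d0 → 0xd0600000
  op=0xd0600000>>25=0x68 ⇒ and (RR)
  rd: (w>>23)&0x3=0x0 → a
  rs: (w>>21)&0x3=0x3 → d
[04] 00 00 a0 71 → 0x71a00000
  op=0x71a00000>>25=0x38 ⇒ cpy (RR)
  rd: (w>>23)&0x3=0x3 → d
  rs: (w>>21)&0x3=0x1 → b
[08] 5b 67 7d 46 → 0x467d675b
  op=0x467d675b>>25=0x23 ⇒ andi (RI)
  rd: (w>>23)&0x3=0x0 → a
  imm: (w>>0)&0x7fffff=0x7d675b → #8218459
[0c] 8d c3 ca b5 → 0xb5cac38d
  op=0xb5cac38d>>25=0x5a ⇒ subi (RI)
  rd: (w>>23)&0x3=0x3 → d
  imm: (w>>0)&0x7fffff=0x4ac38d → #4899725

and d, a; cpy b, d; andi #8218459, a; subi #4899725, d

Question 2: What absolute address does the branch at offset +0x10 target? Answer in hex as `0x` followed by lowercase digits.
@+10  little-endian(ec ff ff 55) = 0x55ffffec
  top 7b → 0x2a → jmp [J]
  imm@[24:0]=0x1ffffec (s25→-20) ⇒ #-20
  target = base 0x8208 + off 0x10 + 4 + imm -20 = 0x8208

0x8208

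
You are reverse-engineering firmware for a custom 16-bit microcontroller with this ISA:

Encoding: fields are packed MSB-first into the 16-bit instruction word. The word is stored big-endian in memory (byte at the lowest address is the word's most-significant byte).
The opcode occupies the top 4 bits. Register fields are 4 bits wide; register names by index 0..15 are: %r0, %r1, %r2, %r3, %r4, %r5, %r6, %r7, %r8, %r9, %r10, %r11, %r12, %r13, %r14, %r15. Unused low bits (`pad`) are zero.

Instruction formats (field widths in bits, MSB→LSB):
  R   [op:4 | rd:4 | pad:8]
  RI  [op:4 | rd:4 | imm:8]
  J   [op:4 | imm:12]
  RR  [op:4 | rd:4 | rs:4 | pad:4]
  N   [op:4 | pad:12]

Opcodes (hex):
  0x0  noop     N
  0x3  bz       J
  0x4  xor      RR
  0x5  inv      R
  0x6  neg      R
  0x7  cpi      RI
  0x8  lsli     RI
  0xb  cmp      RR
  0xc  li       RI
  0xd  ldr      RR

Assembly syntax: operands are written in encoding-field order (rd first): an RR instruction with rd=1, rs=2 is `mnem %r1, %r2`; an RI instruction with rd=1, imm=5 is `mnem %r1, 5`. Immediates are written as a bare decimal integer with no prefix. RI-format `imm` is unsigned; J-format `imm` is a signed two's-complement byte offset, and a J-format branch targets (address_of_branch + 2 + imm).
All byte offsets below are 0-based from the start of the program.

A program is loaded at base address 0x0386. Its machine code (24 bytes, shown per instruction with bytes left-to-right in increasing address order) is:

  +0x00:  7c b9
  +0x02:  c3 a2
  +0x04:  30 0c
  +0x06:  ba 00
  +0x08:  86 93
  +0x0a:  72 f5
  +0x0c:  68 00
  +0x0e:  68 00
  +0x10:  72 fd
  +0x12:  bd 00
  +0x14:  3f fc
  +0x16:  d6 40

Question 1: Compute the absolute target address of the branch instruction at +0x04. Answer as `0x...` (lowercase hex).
0x0398

@+04  big-endian(30 0c) = 0x300c
  top 4b → 0x3 → bz [J]
  [11:0] imm=12 = 12
  target = base 0x0386 + off 0x04 + 2 + imm 12 = 0x0398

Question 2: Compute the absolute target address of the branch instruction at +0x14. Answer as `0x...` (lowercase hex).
off 0x14: read 3f fc as big → 0x3ffc
  op=0x3ffc>>12=0x3 ⇒ bz (J)
  imm@[11:0]=0xffc (s12→-4) ⇒ -4
  target = base 0x0386 + off 0x14 + 2 + imm -4 = 0x0398

0x0398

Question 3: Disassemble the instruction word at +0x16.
off 0x16: read d6 40 as big → 0xd640
  top 4b → 0xd → ldr [RR]
  [11:8] rd=6 = %r6
  [7:4] rs=4 = %r4

ldr %r6, %r4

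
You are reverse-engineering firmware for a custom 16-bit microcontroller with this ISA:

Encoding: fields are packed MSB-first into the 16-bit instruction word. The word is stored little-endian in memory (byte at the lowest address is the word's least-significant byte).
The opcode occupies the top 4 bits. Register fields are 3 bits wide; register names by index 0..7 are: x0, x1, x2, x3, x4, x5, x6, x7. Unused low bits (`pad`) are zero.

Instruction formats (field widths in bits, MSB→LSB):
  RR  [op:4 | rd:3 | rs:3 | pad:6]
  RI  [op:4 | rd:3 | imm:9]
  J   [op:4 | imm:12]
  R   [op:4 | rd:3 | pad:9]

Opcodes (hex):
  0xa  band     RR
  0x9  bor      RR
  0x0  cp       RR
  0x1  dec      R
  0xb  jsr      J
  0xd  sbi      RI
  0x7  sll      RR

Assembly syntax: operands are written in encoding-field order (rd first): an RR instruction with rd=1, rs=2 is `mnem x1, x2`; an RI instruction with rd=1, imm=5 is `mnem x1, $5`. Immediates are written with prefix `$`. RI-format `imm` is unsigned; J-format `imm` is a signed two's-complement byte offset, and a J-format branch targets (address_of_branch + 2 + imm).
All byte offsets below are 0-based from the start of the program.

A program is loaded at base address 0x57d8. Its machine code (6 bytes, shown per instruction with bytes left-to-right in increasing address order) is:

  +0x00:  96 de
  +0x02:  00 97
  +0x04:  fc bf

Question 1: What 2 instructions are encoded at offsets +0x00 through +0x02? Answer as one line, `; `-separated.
sbi x7, $150; bor x3, x4

+0x00: 96 de ⇒ word 0xde96 (little)
  top 4b → 0xd → sbi [RI]
  rd: (w>>9)&0x7=0x7 → x7
  imm: (w>>0)&0x1ff=0x96 → $150
+0x02: 00 97 ⇒ word 0x9700 (little)
  top 4b → 0x9 → bor [RR]
  rd: (w>>9)&0x7=0x3 → x3
  rs: (w>>6)&0x7=0x4 → x4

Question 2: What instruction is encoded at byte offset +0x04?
jsr $-4

@+04  little-endian(fc bf) = 0xbffc
  op=0xbffc>>12=0xb ⇒ jsr (J)
  imm: (w>>0)&0xfff=0xffc (s12→-4) → $-4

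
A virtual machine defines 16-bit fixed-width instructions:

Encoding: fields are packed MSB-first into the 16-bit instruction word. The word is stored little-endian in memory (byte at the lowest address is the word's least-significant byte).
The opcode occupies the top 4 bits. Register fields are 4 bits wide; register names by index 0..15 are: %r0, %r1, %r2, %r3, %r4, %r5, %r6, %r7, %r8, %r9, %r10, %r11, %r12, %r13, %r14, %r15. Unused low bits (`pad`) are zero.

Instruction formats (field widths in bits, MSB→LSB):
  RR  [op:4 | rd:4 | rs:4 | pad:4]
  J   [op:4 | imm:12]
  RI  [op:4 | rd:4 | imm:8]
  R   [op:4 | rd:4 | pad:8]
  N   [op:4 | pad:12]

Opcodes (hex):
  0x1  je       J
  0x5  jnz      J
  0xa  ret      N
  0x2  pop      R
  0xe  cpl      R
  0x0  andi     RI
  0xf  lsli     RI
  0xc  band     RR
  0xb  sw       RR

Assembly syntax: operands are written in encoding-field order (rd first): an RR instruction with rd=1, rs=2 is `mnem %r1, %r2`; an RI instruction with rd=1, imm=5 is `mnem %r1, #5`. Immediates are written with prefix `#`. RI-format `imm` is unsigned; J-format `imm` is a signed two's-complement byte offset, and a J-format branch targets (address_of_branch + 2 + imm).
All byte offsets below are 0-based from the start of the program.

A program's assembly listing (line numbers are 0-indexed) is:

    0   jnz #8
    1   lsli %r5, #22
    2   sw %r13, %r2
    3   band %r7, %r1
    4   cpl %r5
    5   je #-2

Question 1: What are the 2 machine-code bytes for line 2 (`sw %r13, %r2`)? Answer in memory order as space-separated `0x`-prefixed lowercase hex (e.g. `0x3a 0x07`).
0x20 0xbd

line 2 (sw): pack op=0xb:4|rd=13:4|rs=2:4|pad=0:4 = 0xbd20; little→ 20 bd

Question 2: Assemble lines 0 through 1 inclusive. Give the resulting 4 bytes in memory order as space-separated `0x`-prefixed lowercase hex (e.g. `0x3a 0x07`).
0x08 0x50 0x16 0xf5

L0: jnz op=0x5:4|imm=8:12 ⇒ 0x5008 ⇒ little 08 50
L1: lsli op=0xf:4|rd=5:4|imm=22:8 ⇒ 0xf516 ⇒ little 16 f5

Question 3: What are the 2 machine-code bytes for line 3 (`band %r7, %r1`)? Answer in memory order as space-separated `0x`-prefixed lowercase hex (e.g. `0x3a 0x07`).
0x10 0xc7

line 3 (band): pack op=0xc:4|rd=7:4|rs=1:4|pad=0:4 = 0xc710; little→ 10 c7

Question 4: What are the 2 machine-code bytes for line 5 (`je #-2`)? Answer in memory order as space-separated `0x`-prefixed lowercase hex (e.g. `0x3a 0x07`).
0xfe 0x1f

5. je fields op=0x1:4|imm=-2:12 → word 1ffeh → fe 1f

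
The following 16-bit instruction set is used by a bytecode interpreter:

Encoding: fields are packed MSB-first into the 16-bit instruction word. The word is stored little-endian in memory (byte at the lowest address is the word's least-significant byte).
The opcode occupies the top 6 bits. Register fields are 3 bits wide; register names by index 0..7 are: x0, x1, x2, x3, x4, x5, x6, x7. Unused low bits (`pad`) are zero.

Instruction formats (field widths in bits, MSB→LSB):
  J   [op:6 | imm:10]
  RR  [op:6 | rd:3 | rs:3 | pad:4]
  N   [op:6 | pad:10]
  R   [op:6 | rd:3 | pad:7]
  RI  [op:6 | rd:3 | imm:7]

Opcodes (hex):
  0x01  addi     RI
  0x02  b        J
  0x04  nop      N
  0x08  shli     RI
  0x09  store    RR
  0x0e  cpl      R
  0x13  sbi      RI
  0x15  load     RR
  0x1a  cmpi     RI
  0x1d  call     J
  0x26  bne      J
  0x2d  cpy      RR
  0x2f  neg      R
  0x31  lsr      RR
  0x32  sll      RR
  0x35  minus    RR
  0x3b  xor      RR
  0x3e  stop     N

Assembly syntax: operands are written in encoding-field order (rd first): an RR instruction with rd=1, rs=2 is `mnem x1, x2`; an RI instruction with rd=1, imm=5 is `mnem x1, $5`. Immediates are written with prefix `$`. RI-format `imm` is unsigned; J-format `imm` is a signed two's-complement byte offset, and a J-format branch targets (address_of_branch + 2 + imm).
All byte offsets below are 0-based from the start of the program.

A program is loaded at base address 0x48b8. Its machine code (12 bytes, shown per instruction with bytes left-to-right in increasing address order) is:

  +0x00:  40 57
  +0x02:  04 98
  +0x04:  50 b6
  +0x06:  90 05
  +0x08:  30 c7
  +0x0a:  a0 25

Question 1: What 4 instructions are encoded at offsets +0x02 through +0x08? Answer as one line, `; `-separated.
+0x02: 04 98 ⇒ word 0x9804 (little)
  opcode bits[15:10]=0x26: bne/J
  [9:0] imm=4 = $4
+0x04: 50 b6 ⇒ word 0xb650 (little)
  opcode bits[15:10]=0x2d: cpy/RR
  [9:7] rd=4 = x4
  [6:4] rs=5 = x5
+0x06: 90 05 ⇒ word 0x0590 (little)
  opcode bits[15:10]=0x1: addi/RI
  [9:7] rd=3 = x3
  [6:0] imm=16 = $16
+0x08: 30 c7 ⇒ word 0xc730 (little)
  opcode bits[15:10]=0x31: lsr/RR
  [9:7] rd=6 = x6
  [6:4] rs=3 = x3

bne $4; cpy x4, x5; addi x3, $16; lsr x6, x3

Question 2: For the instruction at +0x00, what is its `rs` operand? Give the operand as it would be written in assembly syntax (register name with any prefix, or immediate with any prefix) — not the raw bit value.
x4

off 0x00: read 40 57 as little → 0x5740
  op=0x5740>>10=0x15 ⇒ load (RR)
  rd@[9:7]=0x6 ⇒ x6
  rs@[6:4]=0x4 ⇒ x4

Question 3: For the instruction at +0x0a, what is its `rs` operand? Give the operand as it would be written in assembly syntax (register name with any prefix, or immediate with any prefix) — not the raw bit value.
x2

+0x0a: a0 25 ⇒ word 0x25a0 (little)
  top 6b → 0x9 → store [RR]
  rd: (w>>7)&0x7=0x3 → x3
  rs: (w>>4)&0x7=0x2 → x2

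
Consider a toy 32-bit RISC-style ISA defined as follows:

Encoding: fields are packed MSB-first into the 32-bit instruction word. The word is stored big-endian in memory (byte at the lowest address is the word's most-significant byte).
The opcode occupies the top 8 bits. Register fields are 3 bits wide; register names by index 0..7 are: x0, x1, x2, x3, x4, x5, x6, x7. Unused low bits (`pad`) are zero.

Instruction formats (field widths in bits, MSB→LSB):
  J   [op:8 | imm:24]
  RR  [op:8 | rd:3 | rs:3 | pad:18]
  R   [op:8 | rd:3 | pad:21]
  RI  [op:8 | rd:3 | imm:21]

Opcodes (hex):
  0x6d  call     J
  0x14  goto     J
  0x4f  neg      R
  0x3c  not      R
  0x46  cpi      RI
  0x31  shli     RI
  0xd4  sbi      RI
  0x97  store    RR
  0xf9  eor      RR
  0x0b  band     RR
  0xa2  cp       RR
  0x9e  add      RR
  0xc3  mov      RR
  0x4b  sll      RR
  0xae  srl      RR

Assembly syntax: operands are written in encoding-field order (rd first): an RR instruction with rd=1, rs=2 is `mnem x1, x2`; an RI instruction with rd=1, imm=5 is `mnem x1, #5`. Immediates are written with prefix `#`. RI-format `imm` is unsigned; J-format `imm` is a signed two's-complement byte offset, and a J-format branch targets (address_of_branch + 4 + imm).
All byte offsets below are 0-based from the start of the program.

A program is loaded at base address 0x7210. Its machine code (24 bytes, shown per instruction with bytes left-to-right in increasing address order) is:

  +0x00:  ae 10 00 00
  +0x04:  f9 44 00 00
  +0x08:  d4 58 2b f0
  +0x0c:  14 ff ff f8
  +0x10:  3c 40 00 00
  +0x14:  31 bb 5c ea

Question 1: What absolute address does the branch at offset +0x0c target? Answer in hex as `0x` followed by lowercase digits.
off 0x0c: read 14 ff ff f8 as big → 0x14fffff8
  top 8b → 0x14 → goto [J]
  imm@[23:0]=0xfffff8 (s24→-8) ⇒ #-8
  target = base 0x7210 + off 0x0c + 4 + imm -8 = 0x7218

0x7218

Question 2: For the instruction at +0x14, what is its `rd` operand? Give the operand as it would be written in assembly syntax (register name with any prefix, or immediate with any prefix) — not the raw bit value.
off 0x14: read 31 bb 5c ea as big → 0x31bb5cea
  opcode bits[31:24]=0x31: shli/RI
  rd@[23:21]=0x5 ⇒ x5
  imm@[20:0]=0x1b5cea ⇒ #1793258

x5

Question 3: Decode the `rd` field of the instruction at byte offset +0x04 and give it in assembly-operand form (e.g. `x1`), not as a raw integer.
x2

@+04  big-endian(f9 44 00 00) = 0xf9440000
  top 8b → 0xf9 → eor [RR]
  [23:21] rd=2 = x2
  [20:18] rs=1 = x1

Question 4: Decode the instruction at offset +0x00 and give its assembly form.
[00] ae 10 00 00 → 0xae100000
  top 8b → 0xae → srl [RR]
  [23:21] rd=0 = x0
  [20:18] rs=4 = x4

srl x0, x4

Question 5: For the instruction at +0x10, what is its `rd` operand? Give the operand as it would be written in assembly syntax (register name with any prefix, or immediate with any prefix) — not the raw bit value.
x2

off 0x10: read 3c 40 00 00 as big → 0x3c400000
  top 8b → 0x3c → not [R]
  [23:21] rd=2 = x2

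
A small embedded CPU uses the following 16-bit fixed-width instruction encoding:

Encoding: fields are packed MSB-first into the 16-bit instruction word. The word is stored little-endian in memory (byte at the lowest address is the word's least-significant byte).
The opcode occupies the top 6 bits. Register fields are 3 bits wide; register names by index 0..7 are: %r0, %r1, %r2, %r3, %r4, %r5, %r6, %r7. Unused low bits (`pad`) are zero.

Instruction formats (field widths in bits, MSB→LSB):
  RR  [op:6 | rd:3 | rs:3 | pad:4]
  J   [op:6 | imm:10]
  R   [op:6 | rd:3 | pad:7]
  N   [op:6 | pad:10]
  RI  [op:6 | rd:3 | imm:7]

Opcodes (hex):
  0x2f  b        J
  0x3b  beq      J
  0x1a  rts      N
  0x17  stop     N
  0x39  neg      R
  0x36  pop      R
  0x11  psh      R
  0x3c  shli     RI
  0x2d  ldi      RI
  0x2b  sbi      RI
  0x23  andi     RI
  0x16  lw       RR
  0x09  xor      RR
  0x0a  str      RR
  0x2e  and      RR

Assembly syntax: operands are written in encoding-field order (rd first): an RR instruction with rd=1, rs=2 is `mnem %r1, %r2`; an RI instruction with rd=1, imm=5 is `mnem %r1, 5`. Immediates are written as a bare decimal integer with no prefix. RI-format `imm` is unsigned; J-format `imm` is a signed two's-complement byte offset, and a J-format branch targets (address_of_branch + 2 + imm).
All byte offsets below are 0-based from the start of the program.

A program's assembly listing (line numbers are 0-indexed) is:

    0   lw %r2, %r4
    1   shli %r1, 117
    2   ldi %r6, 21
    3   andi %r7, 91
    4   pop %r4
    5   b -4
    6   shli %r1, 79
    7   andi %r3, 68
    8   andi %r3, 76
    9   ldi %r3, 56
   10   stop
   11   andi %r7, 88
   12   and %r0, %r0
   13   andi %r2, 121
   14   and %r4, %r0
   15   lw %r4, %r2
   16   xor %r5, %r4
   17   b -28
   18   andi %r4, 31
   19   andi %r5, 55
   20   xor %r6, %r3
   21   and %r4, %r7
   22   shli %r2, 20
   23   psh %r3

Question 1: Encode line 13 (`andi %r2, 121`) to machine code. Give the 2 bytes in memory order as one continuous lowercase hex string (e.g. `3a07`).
798d

L13: andi op=0x23:6|rd=2:3|imm=121:7 ⇒ 0x8d79 ⇒ little 79 8d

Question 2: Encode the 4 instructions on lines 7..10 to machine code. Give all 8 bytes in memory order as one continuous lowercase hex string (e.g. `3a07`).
L7: andi op=0x23:6|rd=3:3|imm=68:7 ⇒ 0x8dc4 ⇒ little c4 8d
L8: andi op=0x23:6|rd=3:3|imm=76:7 ⇒ 0x8dcc ⇒ little cc 8d
L9: ldi op=0x2d:6|rd=3:3|imm=56:7 ⇒ 0xb5b8 ⇒ little b8 b5
L10: stop op=0x17:6|pad=0:10 ⇒ 0x5c00 ⇒ little 00 5c

c48dcc8db8b5005c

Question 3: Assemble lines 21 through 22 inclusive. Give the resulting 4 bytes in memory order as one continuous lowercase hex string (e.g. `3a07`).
70ba14f1

line 21 (and): pack op=0x2e:6|rd=4:3|rs=7:3|pad=0:4 = 0xba70; little→ 70 ba
line 22 (shli): pack op=0x3c:6|rd=2:3|imm=20:7 = 0xf114; little→ 14 f1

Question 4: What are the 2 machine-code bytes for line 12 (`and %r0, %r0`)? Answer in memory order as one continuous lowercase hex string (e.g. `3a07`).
00b8

line 12 (and): pack op=0x2e:6|rd=0:3|rs=0:3|pad=0:4 = 0xb800; little→ 00 b8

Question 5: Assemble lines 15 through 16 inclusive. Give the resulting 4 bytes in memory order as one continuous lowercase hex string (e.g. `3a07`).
205ac026

line 15 (lw): pack op=0x16:6|rd=4:3|rs=2:3|pad=0:4 = 0x5a20; little→ 20 5a
line 16 (xor): pack op=0x9:6|rd=5:3|rs=4:3|pad=0:4 = 0x26c0; little→ c0 26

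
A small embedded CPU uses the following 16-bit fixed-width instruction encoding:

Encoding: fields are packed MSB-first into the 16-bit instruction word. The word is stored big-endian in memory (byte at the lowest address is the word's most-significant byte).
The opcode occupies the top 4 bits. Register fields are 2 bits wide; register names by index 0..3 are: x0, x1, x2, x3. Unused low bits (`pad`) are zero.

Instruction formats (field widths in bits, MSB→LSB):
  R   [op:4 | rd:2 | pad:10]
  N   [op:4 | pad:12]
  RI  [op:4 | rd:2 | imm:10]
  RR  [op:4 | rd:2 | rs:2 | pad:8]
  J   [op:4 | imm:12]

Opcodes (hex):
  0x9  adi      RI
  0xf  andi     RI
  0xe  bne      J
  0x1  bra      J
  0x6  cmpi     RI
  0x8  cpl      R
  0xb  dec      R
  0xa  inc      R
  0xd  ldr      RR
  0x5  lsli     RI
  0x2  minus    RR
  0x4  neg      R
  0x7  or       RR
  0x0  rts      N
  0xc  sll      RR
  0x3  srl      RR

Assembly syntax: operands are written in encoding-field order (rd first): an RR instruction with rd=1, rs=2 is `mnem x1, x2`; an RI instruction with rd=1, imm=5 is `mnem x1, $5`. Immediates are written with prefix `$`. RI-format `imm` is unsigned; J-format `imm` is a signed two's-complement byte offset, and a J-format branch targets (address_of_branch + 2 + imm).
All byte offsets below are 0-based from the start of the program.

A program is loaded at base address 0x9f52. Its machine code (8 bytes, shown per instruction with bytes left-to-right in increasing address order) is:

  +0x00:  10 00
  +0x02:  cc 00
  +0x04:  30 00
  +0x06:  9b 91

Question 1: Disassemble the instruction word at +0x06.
[06] 9b 91 → 0x9b91
  top 4b → 0x9 → adi [RI]
  [11:10] rd=2 = x2
  [9:0] imm=913 = $913

adi x2, $913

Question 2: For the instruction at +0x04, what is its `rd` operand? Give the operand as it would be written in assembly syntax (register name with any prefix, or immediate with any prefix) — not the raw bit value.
[04] 30 00 → 0x3000
  op=0x3000>>12=0x3 ⇒ srl (RR)
  [11:10] rd=0 = x0
  [9:8] rs=0 = x0

x0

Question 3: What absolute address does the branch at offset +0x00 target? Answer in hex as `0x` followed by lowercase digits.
0x9f54

@+00  big-endian(10 00) = 0x1000
  op=0x1000>>12=0x1 ⇒ bra (J)
  imm: (w>>0)&0xfff=0x0 → $0
  target = base 0x9f52 + off 0x00 + 2 + imm 0 = 0x9f54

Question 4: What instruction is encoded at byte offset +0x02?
sll x3, x0

[02] cc 00 → 0xcc00
  op=0xcc00>>12=0xc ⇒ sll (RR)
  rd: (w>>10)&0x3=0x3 → x3
  rs: (w>>8)&0x3=0x0 → x0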